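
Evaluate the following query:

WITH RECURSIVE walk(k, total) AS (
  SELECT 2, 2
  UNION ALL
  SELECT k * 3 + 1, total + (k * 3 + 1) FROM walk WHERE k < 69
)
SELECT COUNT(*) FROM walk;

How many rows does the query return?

5

Base: k=2, total=2.
Iteration 1: 2 < 69 holds -> k = 2 * 3 + 1 = 7, total = 2 + 7 = 9.
Iteration 2: 7 < 69 holds -> k = 7 * 3 + 1 = 22, total = 9 + 22 = 31.
Iteration 3: 22 < 69 holds -> k = 22 * 3 + 1 = 67, total = 31 + 67 = 98.
Iteration 4: 67 < 69 holds -> k = 67 * 3 + 1 = 202, total = 98 + 202 = 300.
Iteration 5: 202 < 69 fails; recursion stops.
Total rows emitted: 5.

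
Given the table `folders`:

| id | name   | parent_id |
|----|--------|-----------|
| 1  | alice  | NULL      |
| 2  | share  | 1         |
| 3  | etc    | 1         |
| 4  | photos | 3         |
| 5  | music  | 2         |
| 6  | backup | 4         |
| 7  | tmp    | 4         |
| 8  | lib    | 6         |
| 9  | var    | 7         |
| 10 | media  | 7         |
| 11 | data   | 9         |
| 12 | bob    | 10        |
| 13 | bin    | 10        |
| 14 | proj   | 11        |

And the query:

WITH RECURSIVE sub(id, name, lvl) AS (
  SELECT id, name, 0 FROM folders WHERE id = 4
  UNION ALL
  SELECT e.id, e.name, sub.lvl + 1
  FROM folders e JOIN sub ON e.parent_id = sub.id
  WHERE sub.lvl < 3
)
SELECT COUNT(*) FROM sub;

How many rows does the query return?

Base: id=4 (photos) at lvl 0.
Iteration 1: rows with parent_id in {4} -> backup (id 6, lvl 1), tmp (id 7, lvl 1).
Iteration 2: rows with parent_id in {6,7} -> lib (id 8, lvl 2), var (id 9, lvl 2), media (id 10, lvl 2).
Iteration 3: rows with parent_id in {8,9,10} -> data (id 11, lvl 3), bob (id 12, lvl 3), bin (id 13, lvl 3).
Iteration 4: lvl < 3 fails for all current rows; recursion stops.
Total rows emitted: 9.

9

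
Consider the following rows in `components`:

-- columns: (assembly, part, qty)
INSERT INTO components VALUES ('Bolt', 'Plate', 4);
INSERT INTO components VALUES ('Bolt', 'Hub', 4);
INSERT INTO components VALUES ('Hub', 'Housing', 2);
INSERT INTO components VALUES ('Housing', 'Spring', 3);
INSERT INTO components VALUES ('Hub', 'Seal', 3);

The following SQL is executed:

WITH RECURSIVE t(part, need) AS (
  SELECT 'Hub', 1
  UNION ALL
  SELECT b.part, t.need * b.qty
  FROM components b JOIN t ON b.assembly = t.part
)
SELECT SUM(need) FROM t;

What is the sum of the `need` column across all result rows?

Base: (Hub, need=1).
Iteration 1: components of {Hub} -> Housing = 1*2 = 2, Seal = 1*3 = 3.
Iteration 2: components of {Housing,Seal} -> Spring = 2*3 = 6.
Iteration 3: no further components; recursion stops.
SUM(need) = 1 + 2 + 3 + 6 = 12.

12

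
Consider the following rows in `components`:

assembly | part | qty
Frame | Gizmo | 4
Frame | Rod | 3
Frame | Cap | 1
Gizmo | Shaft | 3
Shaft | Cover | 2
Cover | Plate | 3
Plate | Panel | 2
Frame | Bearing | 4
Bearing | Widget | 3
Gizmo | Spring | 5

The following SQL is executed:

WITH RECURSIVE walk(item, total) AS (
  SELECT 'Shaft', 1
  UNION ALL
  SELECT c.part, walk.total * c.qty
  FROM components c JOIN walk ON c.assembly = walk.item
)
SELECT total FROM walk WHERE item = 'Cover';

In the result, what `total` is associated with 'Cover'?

Base: (Shaft, total=1).
Iteration 1: components of {Shaft} -> Cover = 1*2 = 2.
Iteration 2: components of {Cover} -> Plate = 2*3 = 6.
Iteration 3: components of {Plate} -> Panel = 6*2 = 12.
Iteration 4: no further components; recursion stops.

2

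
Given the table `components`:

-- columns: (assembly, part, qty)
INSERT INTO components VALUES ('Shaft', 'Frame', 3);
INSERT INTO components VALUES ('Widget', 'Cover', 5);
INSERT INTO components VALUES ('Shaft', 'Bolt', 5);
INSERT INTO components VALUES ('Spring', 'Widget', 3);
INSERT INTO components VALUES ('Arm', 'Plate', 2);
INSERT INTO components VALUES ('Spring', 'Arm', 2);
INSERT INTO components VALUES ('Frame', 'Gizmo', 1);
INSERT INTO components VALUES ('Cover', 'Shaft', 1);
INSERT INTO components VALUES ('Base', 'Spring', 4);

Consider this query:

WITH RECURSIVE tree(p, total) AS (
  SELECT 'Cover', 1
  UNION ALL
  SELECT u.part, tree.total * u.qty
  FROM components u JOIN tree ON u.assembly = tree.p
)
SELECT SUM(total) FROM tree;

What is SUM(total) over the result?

Base: (Cover, total=1).
Iteration 1: components of {Cover} -> Shaft = 1*1 = 1.
Iteration 2: components of {Shaft} -> Bolt = 1*5 = 5, Frame = 1*3 = 3.
Iteration 3: components of {Bolt,Frame} -> Gizmo = 3*1 = 3.
Iteration 4: no further components; recursion stops.
SUM(total) = 1 + 1 + 3 + 5 + 3 = 13.

13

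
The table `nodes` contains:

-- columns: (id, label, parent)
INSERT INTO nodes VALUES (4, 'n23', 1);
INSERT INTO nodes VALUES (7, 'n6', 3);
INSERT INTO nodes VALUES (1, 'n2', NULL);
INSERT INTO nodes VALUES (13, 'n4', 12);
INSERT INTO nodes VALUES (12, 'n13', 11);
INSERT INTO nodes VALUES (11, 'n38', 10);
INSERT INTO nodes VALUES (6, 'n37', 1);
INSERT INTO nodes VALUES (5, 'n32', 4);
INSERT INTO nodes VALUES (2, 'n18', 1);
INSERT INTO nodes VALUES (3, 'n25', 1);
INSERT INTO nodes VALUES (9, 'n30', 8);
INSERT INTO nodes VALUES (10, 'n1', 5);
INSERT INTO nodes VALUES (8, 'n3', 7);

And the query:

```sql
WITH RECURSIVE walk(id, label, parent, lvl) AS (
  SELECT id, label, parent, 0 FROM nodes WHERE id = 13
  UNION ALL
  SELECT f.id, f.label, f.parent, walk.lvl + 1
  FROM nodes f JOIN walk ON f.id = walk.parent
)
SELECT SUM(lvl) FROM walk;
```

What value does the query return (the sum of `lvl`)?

21

Base: id=13 (n4), parent=12, lvl 0.
Iteration 1: join on id=12 -> n13 (id 12, parent=11, lvl 1).
Iteration 2: join on id=11 -> n38 (id 11, parent=10, lvl 2).
Iteration 3: join on id=10 -> n1 (id 10, parent=5, lvl 3).
Iteration 4: join on id=5 -> n32 (id 5, parent=4, lvl 4).
Iteration 5: join on id=4 -> n23 (id 4, parent=1, lvl 5).
Iteration 6: join on id=1 -> n2 (id 1, parent=NULL, lvl 6).
Iteration 7: parent is NULL; no match; recursion stops.
SUM(lvl) = 0 + 1 + 2 + 3 + 4 + 5 + 6 = 21.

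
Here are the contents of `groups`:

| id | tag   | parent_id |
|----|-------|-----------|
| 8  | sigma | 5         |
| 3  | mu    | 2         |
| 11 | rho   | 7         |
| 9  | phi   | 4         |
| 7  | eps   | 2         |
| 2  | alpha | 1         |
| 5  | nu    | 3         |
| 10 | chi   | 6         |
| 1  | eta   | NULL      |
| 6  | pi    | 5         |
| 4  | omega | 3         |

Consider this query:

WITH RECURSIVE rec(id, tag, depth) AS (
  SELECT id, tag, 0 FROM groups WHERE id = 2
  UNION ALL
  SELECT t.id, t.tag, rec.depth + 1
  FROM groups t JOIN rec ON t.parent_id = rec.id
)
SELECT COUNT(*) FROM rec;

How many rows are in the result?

Base: id=2 (alpha) at depth 0.
Iteration 1: rows with parent_id in {2} -> mu (id 3, depth 1), eps (id 7, depth 1).
Iteration 2: rows with parent_id in {3,7} -> omega (id 4, depth 2), nu (id 5, depth 2), rho (id 11, depth 2).
Iteration 3: rows with parent_id in {4,5,11} -> pi (id 6, depth 3), sigma (id 8, depth 3), phi (id 9, depth 3).
Iteration 4: rows with parent_id in {6,8,9} -> chi (id 10, depth 4).
Iteration 5: no rows with parent_id in {10}; recursion stops.
Total rows emitted: 10.

10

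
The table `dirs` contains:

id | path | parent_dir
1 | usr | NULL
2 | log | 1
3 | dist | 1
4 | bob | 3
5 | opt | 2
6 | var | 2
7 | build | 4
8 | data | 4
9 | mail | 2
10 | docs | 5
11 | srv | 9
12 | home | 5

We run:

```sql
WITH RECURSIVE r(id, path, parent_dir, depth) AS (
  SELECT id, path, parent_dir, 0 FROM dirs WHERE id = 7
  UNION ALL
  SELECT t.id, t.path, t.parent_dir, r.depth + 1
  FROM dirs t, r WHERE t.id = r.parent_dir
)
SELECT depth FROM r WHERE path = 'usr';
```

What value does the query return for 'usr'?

Base: id=7 (build), parent_dir=4, depth 0.
Iteration 1: join on id=4 -> bob (id 4, parent_dir=3, depth 1).
Iteration 2: join on id=3 -> dist (id 3, parent_dir=1, depth 2).
Iteration 3: join on id=1 -> usr (id 1, parent_dir=NULL, depth 3).
Iteration 4: parent_dir is NULL; no match; recursion stops.

3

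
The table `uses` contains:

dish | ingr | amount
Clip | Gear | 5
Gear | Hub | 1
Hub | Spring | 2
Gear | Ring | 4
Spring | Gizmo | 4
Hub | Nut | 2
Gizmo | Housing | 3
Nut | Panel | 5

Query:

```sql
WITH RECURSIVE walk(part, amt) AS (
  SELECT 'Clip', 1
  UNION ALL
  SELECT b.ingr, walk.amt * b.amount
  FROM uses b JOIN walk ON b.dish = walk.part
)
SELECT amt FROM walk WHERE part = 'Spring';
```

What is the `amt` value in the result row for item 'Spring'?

Base: (Clip, amt=1).
Iteration 1: components of {Clip} -> Gear = 1*5 = 5.
Iteration 2: components of {Gear} -> Hub = 5*1 = 5, Ring = 5*4 = 20.
Iteration 3: components of {Hub,Ring} -> Nut = 5*2 = 10, Spring = 5*2 = 10.
Iteration 4: components of {Nut,Spring} -> Gizmo = 10*4 = 40, Panel = 10*5 = 50.
Iteration 5: components of {Gizmo,Panel} -> Housing = 40*3 = 120.
Iteration 6: no further components; recursion stops.

10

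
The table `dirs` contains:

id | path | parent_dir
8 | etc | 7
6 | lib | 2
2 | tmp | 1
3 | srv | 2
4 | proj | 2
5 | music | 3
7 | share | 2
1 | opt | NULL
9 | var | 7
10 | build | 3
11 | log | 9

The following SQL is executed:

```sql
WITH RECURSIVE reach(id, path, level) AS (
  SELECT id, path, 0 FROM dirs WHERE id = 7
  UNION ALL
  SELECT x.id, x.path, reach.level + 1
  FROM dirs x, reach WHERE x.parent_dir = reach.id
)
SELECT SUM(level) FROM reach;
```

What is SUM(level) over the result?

Base: id=7 (share) at level 0.
Iteration 1: rows with parent_dir in {7} -> etc (id 8, level 1), var (id 9, level 1).
Iteration 2: rows with parent_dir in {8,9} -> log (id 11, level 2).
Iteration 3: no rows with parent_dir in {11}; recursion stops.
SUM(level) = 0 + 1 + 1 + 2 = 4.

4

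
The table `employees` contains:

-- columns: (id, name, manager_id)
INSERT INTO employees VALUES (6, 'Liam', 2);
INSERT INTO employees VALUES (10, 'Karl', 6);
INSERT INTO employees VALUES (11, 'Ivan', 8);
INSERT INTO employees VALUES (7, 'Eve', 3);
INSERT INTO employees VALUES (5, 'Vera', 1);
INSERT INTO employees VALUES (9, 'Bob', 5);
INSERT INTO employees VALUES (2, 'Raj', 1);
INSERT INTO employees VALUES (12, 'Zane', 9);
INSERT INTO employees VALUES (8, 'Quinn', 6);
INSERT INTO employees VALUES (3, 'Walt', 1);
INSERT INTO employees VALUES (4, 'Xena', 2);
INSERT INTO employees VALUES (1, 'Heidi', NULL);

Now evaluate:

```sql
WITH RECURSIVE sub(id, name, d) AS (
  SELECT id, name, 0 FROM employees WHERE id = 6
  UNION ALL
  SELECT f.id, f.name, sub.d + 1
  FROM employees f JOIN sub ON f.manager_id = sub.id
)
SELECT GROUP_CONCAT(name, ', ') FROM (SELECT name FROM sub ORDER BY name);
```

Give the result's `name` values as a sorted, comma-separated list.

Base: id=6 (Liam) at d 0.
Iteration 1: rows with manager_id in {6} -> Quinn (id 8, d 1), Karl (id 10, d 1).
Iteration 2: rows with manager_id in {8,10} -> Ivan (id 11, d 2).
Iteration 3: no rows with manager_id in {11}; recursion stops.

Ivan, Karl, Liam, Quinn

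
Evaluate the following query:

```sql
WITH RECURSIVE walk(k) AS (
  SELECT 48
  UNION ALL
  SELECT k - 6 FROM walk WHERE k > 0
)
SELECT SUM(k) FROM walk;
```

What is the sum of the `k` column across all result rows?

216

Base: k=48.
Iteration 1: 48 > 0 holds -> k = 48 - 6 = 42.
Iteration 2: 42 > 0 holds -> k = 42 - 6 = 36.
Iteration 3: 36 > 0 holds -> k = 36 - 6 = 30.
Iteration 4: 30 > 0 holds -> k = 30 - 6 = 24.
Iteration 5: 24 > 0 holds -> k = 24 - 6 = 18.
Iteration 6: 18 > 0 holds -> k = 18 - 6 = 12.
Iteration 7: 12 > 0 holds -> k = 12 - 6 = 6.
Iteration 8: 6 > 0 holds -> k = 6 - 6 = 0.
Iteration 9: 0 > 0 fails; recursion stops.
SUM(k) = 48 + 42 + 36 + 30 + 24 + 18 + 12 + 6 + 0 = 216.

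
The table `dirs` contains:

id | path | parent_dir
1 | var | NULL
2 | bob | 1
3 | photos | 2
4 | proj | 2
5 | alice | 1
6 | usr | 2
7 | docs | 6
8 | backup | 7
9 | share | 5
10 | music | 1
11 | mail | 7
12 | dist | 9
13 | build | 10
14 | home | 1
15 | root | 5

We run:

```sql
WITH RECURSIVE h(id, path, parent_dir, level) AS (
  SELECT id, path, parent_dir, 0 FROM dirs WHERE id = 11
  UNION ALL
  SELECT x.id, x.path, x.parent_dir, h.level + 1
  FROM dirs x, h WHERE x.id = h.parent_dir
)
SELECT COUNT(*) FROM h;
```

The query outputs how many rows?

Base: id=11 (mail), parent_dir=7, level 0.
Iteration 1: join on id=7 -> docs (id 7, parent_dir=6, level 1).
Iteration 2: join on id=6 -> usr (id 6, parent_dir=2, level 2).
Iteration 3: join on id=2 -> bob (id 2, parent_dir=1, level 3).
Iteration 4: join on id=1 -> var (id 1, parent_dir=NULL, level 4).
Iteration 5: parent_dir is NULL; no match; recursion stops.
Total rows emitted: 5.

5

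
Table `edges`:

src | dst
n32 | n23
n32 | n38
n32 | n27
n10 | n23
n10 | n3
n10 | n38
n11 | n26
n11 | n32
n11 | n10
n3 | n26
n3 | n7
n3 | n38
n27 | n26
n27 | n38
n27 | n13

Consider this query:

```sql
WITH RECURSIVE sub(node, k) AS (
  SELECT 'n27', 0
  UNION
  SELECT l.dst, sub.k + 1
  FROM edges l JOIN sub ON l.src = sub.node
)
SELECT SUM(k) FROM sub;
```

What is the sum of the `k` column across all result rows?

3

Base: (n27, k=0).
Iteration 1: edges from {n27} -> (n13, k=1), (n26, k=1), (n38, k=1).
Iteration 2: no outgoing edges from {n13,n26,n38}; recursion stops.
SUM(k) = 0 + 1 + 1 + 1 = 3.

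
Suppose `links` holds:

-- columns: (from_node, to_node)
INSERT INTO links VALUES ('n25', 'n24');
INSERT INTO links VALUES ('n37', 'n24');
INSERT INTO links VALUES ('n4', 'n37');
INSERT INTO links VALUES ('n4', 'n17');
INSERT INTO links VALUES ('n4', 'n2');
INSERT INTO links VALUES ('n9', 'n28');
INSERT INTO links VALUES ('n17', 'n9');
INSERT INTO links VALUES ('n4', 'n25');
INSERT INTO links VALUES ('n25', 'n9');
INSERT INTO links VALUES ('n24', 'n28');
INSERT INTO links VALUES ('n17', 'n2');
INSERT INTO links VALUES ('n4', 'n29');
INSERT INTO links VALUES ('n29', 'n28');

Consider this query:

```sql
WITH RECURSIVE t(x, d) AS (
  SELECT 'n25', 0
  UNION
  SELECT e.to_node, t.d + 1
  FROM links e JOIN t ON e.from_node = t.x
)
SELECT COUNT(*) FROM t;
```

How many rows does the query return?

Base: (n25, d=0).
Iteration 1: edges from {n25} -> (n24, d=1), (n9, d=1).
Iteration 2: edges from {n24,n9} -> (n28, d=2). [UNION drops 1 duplicate row(s)]
Iteration 3: no outgoing edges from {n28}; recursion stops.
Total rows emitted: 4.

4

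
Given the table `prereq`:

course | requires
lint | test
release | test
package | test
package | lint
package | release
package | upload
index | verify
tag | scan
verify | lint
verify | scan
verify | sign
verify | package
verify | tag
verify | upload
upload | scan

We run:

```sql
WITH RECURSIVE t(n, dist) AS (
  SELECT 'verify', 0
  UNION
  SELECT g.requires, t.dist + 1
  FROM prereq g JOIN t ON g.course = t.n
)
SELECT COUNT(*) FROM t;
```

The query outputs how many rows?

14

Base: (verify, dist=0).
Iteration 1: edges from {verify} -> (lint, dist=1), (package, dist=1), (scan, dist=1), (sign, dist=1), (tag, dist=1), (upload, dist=1).
Iteration 2: edges from {lint,package,scan,sign,tag,upload} -> (lint, dist=2), (release, dist=2), (scan, dist=2), (test, dist=2), (upload, dist=2). [UNION drops 2 duplicate row(s)]
Iteration 3: edges from {lint,release,scan,test,upload} -> (scan, dist=3), (test, dist=3). [UNION drops 1 duplicate row(s)]
Iteration 4: no outgoing edges from {scan,test}; recursion stops.
Total rows emitted: 14.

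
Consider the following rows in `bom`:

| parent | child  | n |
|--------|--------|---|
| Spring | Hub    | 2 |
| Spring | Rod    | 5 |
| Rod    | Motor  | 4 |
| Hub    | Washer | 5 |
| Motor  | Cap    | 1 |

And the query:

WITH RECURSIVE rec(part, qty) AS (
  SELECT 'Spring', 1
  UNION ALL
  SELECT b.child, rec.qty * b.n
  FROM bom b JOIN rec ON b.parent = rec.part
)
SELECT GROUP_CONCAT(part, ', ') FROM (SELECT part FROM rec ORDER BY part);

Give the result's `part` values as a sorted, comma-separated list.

Cap, Hub, Motor, Rod, Spring, Washer

Base: (Spring, qty=1).
Iteration 1: components of {Spring} -> Hub = 1*2 = 2, Rod = 1*5 = 5.
Iteration 2: components of {Hub,Rod} -> Motor = 5*4 = 20, Washer = 2*5 = 10.
Iteration 3: components of {Motor,Washer} -> Cap = 20*1 = 20.
Iteration 4: no further components; recursion stops.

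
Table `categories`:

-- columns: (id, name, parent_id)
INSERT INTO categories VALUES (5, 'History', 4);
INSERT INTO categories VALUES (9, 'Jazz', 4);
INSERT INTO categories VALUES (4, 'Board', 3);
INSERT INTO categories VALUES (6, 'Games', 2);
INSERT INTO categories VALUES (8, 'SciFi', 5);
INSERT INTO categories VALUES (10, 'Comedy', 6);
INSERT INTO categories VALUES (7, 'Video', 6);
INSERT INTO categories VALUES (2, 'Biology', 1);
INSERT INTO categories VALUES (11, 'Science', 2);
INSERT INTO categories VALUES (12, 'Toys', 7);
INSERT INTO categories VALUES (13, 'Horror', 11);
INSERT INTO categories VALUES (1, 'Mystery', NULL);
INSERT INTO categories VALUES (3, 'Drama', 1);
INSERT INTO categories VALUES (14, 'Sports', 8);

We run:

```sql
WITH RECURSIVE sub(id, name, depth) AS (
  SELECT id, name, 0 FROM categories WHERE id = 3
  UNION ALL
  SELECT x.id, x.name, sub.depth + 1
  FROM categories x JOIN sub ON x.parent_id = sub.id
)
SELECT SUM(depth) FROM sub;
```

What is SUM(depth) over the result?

Base: id=3 (Drama) at depth 0.
Iteration 1: rows with parent_id in {3} -> Board (id 4, depth 1).
Iteration 2: rows with parent_id in {4} -> History (id 5, depth 2), Jazz (id 9, depth 2).
Iteration 3: rows with parent_id in {5,9} -> SciFi (id 8, depth 3).
Iteration 4: rows with parent_id in {8} -> Sports (id 14, depth 4).
Iteration 5: no rows with parent_id in {14}; recursion stops.
SUM(depth) = 0 + 1 + 2 + 2 + 3 + 4 = 12.

12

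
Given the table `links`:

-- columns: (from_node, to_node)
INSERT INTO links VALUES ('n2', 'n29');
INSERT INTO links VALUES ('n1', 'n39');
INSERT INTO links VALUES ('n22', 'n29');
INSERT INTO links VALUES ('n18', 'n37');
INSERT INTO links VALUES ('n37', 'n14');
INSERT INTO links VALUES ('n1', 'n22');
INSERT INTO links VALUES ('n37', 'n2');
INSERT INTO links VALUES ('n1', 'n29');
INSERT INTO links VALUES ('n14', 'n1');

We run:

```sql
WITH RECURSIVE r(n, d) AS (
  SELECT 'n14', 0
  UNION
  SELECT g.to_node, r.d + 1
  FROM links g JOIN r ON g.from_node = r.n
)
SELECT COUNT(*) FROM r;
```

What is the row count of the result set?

6

Base: (n14, d=0).
Iteration 1: edges from {n14} -> (n1, d=1).
Iteration 2: edges from {n1} -> (n22, d=2), (n29, d=2), (n39, d=2).
Iteration 3: edges from {n22,n29,n39} -> (n29, d=3).
Iteration 4: no outgoing edges from {n29}; recursion stops.
Total rows emitted: 6.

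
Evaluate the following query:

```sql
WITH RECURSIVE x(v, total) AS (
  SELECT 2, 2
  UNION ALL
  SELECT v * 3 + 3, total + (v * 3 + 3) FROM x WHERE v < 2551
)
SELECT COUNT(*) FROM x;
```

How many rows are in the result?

Base: v=2, total=2.
Iteration 1: 2 < 2551 holds -> v = 2 * 3 + 3 = 9, total = 2 + 9 = 11.
Iteration 2: 9 < 2551 holds -> v = 9 * 3 + 3 = 30, total = 11 + 30 = 41.
Iteration 3: 30 < 2551 holds -> v = 30 * 3 + 3 = 93, total = 41 + 93 = 134.
Iteration 4: 93 < 2551 holds -> v = 93 * 3 + 3 = 282, total = 134 + 282 = 416.
Iteration 5: 282 < 2551 holds -> v = 282 * 3 + 3 = 849, total = 416 + 849 = 1265.
Iteration 6: 849 < 2551 holds -> v = 849 * 3 + 3 = 2550, total = 1265 + 2550 = 3815.
Iteration 7: 2550 < 2551 holds -> v = 2550 * 3 + 3 = 7653, total = 3815 + 7653 = 11468.
Iteration 8: 7653 < 2551 fails; recursion stops.
Total rows emitted: 8.

8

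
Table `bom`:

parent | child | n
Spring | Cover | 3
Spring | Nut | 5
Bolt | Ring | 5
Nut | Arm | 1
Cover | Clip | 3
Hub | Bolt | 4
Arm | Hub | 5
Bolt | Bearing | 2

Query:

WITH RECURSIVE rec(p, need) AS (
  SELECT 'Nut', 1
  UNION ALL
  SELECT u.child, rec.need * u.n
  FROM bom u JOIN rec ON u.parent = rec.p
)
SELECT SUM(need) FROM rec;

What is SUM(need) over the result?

Base: (Nut, need=1).
Iteration 1: components of {Nut} -> Arm = 1*1 = 1.
Iteration 2: components of {Arm} -> Hub = 1*5 = 5.
Iteration 3: components of {Hub} -> Bolt = 5*4 = 20.
Iteration 4: components of {Bolt} -> Bearing = 20*2 = 40, Ring = 20*5 = 100.
Iteration 5: no further components; recursion stops.
SUM(need) = 1 + 1 + 5 + 20 + 100 + 40 = 167.

167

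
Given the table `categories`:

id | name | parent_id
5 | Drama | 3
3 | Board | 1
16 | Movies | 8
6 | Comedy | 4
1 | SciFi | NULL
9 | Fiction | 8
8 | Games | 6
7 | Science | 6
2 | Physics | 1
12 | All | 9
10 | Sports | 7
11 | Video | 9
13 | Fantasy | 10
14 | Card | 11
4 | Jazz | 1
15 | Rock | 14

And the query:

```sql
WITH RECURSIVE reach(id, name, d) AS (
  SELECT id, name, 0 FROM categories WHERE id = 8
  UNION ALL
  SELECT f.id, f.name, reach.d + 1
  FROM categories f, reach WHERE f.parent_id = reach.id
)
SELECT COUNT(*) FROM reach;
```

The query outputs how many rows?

7

Base: id=8 (Games) at d 0.
Iteration 1: rows with parent_id in {8} -> Fiction (id 9, d 1), Movies (id 16, d 1).
Iteration 2: rows with parent_id in {9,16} -> Video (id 11, d 2), All (id 12, d 2).
Iteration 3: rows with parent_id in {11,12} -> Card (id 14, d 3).
Iteration 4: rows with parent_id in {14} -> Rock (id 15, d 4).
Iteration 5: no rows with parent_id in {15}; recursion stops.
Total rows emitted: 7.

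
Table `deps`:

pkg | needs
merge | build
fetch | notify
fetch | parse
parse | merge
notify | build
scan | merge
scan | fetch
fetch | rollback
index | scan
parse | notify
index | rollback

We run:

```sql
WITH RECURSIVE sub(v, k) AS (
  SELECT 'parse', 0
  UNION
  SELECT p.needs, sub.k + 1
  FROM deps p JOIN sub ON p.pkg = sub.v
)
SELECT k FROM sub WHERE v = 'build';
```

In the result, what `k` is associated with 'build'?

Base: (parse, k=0).
Iteration 1: edges from {parse} -> (merge, k=1), (notify, k=1).
Iteration 2: edges from {merge,notify} -> (build, k=2). [UNION drops 1 duplicate row(s)]
Iteration 3: no outgoing edges from {build}; recursion stops.

2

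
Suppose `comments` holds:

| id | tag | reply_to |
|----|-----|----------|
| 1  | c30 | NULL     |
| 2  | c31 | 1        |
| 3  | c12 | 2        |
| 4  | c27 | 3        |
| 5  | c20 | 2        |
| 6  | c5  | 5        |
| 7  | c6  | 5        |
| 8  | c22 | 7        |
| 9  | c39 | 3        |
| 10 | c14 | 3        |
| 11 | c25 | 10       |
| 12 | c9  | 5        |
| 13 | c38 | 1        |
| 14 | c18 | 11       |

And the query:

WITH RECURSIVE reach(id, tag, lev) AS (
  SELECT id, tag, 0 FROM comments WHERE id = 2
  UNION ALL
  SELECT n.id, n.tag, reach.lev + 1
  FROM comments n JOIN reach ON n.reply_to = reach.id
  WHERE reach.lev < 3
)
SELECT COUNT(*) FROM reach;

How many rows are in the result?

Base: id=2 (c31) at lev 0.
Iteration 1: rows with reply_to in {2} -> c12 (id 3, lev 1), c20 (id 5, lev 1).
Iteration 2: rows with reply_to in {3,5} -> c27 (id 4, lev 2), c5 (id 6, lev 2), c6 (id 7, lev 2), c39 (id 9, lev 2), c14 (id 10, lev 2), c9 (id 12, lev 2).
Iteration 3: rows with reply_to in {4,6,7,9,10,12} -> c22 (id 8, lev 3), c25 (id 11, lev 3).
Iteration 4: lev < 3 fails for all current rows; recursion stops.
Total rows emitted: 11.

11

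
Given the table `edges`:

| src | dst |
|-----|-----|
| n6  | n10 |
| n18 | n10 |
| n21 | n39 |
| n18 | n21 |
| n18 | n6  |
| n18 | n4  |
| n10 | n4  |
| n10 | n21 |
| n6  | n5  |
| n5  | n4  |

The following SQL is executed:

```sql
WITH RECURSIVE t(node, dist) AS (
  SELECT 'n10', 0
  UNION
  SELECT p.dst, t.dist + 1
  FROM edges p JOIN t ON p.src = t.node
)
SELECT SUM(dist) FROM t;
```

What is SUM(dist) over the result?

Base: (n10, dist=0).
Iteration 1: edges from {n10} -> (n21, dist=1), (n4, dist=1).
Iteration 2: edges from {n21,n4} -> (n39, dist=2).
Iteration 3: no outgoing edges from {n39}; recursion stops.
SUM(dist) = 0 + 1 + 1 + 2 = 4.

4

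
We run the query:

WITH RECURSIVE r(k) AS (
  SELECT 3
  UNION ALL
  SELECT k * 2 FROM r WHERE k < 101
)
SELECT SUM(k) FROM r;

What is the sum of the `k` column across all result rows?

Base: k=3.
Iteration 1: 3 < 101 holds -> k = 3 * 2 = 6.
Iteration 2: 6 < 101 holds -> k = 6 * 2 = 12.
Iteration 3: 12 < 101 holds -> k = 12 * 2 = 24.
Iteration 4: 24 < 101 holds -> k = 24 * 2 = 48.
Iteration 5: 48 < 101 holds -> k = 48 * 2 = 96.
Iteration 6: 96 < 101 holds -> k = 96 * 2 = 192.
Iteration 7: 192 < 101 fails; recursion stops.
SUM(k) = 3 + 6 + 12 + 24 + 48 + 96 + 192 = 381.

381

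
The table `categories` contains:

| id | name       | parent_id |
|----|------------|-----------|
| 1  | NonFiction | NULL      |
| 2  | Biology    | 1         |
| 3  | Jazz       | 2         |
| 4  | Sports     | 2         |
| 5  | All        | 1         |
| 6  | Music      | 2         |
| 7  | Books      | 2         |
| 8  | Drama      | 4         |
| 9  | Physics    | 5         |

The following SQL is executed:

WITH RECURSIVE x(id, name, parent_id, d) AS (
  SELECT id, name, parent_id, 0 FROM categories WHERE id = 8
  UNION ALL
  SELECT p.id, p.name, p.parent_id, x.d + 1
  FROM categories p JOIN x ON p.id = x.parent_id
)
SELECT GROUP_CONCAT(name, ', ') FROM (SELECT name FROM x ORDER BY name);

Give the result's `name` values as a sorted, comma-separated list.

Biology, Drama, NonFiction, Sports

Base: id=8 (Drama), parent_id=4, d 0.
Iteration 1: join on id=4 -> Sports (id 4, parent_id=2, d 1).
Iteration 2: join on id=2 -> Biology (id 2, parent_id=1, d 2).
Iteration 3: join on id=1 -> NonFiction (id 1, parent_id=NULL, d 3).
Iteration 4: parent_id is NULL; no match; recursion stops.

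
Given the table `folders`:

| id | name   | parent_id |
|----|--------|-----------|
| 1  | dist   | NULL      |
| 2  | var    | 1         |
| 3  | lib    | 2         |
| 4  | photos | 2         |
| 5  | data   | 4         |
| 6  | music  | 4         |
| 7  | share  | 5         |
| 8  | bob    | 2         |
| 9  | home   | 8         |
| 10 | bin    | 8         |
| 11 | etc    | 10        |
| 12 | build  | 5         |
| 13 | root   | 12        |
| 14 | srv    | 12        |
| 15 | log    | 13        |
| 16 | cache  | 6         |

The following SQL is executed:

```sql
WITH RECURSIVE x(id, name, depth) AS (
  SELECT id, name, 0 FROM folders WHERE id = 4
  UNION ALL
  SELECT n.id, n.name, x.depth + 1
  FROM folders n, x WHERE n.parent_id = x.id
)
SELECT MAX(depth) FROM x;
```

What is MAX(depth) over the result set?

Base: id=4 (photos) at depth 0.
Iteration 1: rows with parent_id in {4} -> data (id 5, depth 1), music (id 6, depth 1).
Iteration 2: rows with parent_id in {5,6} -> share (id 7, depth 2), build (id 12, depth 2), cache (id 16, depth 2).
Iteration 3: rows with parent_id in {7,12,16} -> root (id 13, depth 3), srv (id 14, depth 3).
Iteration 4: rows with parent_id in {13,14} -> log (id 15, depth 4).
Iteration 5: no rows with parent_id in {15}; recursion stops.
depth values: 0, 1, 1, 2, 2, 2, 3, 3, 4; the maximum is 4.

4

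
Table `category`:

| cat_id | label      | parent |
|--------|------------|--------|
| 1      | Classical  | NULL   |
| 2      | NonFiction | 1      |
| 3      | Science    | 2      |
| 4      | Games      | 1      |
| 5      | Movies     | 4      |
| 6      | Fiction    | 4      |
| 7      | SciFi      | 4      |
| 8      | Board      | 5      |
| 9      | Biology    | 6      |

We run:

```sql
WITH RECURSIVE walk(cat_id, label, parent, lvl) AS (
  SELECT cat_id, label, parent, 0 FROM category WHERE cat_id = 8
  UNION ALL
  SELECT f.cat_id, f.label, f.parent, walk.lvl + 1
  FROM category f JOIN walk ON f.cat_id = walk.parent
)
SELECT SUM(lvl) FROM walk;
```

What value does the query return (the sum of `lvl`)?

Base: cat_id=8 (Board), parent=5, lvl 0.
Iteration 1: join on cat_id=5 -> Movies (id 5, parent=4, lvl 1).
Iteration 2: join on cat_id=4 -> Games (id 4, parent=1, lvl 2).
Iteration 3: join on cat_id=1 -> Classical (id 1, parent=NULL, lvl 3).
Iteration 4: parent is NULL; no match; recursion stops.
SUM(lvl) = 0 + 1 + 2 + 3 = 6.

6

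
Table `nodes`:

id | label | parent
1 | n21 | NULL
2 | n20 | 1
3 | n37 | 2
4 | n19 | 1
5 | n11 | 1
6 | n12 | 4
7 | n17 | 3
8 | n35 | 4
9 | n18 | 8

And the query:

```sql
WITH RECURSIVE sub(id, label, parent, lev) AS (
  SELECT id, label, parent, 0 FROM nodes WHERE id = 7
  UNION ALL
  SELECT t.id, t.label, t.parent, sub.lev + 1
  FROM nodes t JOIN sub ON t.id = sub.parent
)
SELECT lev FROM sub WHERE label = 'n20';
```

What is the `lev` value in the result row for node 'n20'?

Base: id=7 (n17), parent=3, lev 0.
Iteration 1: join on id=3 -> n37 (id 3, parent=2, lev 1).
Iteration 2: join on id=2 -> n20 (id 2, parent=1, lev 2).
Iteration 3: join on id=1 -> n21 (id 1, parent=NULL, lev 3).
Iteration 4: parent is NULL; no match; recursion stops.

2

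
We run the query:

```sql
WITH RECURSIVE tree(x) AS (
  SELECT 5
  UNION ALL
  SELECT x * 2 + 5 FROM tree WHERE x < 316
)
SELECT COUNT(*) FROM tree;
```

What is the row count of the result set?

7

Base: x=5.
Iteration 1: 5 < 316 holds -> x = 5 * 2 + 5 = 15.
Iteration 2: 15 < 316 holds -> x = 15 * 2 + 5 = 35.
Iteration 3: 35 < 316 holds -> x = 35 * 2 + 5 = 75.
Iteration 4: 75 < 316 holds -> x = 75 * 2 + 5 = 155.
Iteration 5: 155 < 316 holds -> x = 155 * 2 + 5 = 315.
Iteration 6: 315 < 316 holds -> x = 315 * 2 + 5 = 635.
Iteration 7: 635 < 316 fails; recursion stops.
Total rows emitted: 7.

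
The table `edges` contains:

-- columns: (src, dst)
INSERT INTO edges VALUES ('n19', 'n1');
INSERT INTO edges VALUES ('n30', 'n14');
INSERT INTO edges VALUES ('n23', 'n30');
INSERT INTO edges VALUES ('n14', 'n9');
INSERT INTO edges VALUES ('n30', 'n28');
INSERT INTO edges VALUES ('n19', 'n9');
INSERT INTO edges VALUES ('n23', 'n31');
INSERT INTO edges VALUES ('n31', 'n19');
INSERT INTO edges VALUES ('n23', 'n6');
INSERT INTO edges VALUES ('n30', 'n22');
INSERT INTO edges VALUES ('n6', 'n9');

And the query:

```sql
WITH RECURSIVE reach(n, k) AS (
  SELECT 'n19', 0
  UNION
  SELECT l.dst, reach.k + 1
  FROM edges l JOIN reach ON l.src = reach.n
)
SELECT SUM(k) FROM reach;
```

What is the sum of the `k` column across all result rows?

Base: (n19, k=0).
Iteration 1: edges from {n19} -> (n1, k=1), (n9, k=1).
Iteration 2: no outgoing edges from {n1,n9}; recursion stops.
SUM(k) = 0 + 1 + 1 = 2.

2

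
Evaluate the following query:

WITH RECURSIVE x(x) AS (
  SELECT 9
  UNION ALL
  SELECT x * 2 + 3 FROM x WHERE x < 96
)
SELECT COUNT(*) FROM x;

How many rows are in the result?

Base: x=9.
Iteration 1: 9 < 96 holds -> x = 9 * 2 + 3 = 21.
Iteration 2: 21 < 96 holds -> x = 21 * 2 + 3 = 45.
Iteration 3: 45 < 96 holds -> x = 45 * 2 + 3 = 93.
Iteration 4: 93 < 96 holds -> x = 93 * 2 + 3 = 189.
Iteration 5: 189 < 96 fails; recursion stops.
Total rows emitted: 5.

5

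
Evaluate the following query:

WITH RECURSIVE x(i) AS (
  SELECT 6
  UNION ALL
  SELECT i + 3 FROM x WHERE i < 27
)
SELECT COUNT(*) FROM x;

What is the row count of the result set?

Base: i=6.
Iteration 1: 6 < 27 holds -> i = 6 + 3 = 9.
Iteration 2: 9 < 27 holds -> i = 9 + 3 = 12.
Iteration 3: 12 < 27 holds -> i = 12 + 3 = 15.
Iteration 4: 15 < 27 holds -> i = 15 + 3 = 18.
Iteration 5: 18 < 27 holds -> i = 18 + 3 = 21.
Iteration 6: 21 < 27 holds -> i = 21 + 3 = 24.
Iteration 7: 24 < 27 holds -> i = 24 + 3 = 27.
Iteration 8: 27 < 27 fails; recursion stops.
Total rows emitted: 8.

8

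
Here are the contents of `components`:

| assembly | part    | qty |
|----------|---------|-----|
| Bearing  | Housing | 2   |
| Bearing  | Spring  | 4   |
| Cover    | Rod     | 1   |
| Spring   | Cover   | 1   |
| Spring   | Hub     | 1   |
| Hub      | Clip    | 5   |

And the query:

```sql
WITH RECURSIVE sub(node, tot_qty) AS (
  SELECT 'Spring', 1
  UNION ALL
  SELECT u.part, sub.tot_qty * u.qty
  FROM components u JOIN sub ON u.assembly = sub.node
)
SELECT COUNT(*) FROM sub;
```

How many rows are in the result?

5

Base: (Spring, tot_qty=1).
Iteration 1: components of {Spring} -> Cover = 1*1 = 1, Hub = 1*1 = 1.
Iteration 2: components of {Cover,Hub} -> Clip = 1*5 = 5, Rod = 1*1 = 1.
Iteration 3: no further components; recursion stops.
Total rows emitted: 5.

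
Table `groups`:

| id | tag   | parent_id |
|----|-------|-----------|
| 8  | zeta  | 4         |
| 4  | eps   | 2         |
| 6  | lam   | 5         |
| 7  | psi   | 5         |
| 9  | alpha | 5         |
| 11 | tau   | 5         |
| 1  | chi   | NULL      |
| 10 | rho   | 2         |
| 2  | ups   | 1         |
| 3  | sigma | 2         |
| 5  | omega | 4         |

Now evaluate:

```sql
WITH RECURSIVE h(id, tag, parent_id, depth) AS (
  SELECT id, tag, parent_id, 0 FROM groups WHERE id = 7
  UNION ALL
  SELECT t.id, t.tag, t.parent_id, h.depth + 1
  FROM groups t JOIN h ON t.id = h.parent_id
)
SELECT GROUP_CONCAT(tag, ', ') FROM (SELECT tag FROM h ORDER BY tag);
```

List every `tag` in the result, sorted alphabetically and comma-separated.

Base: id=7 (psi), parent_id=5, depth 0.
Iteration 1: join on id=5 -> omega (id 5, parent_id=4, depth 1).
Iteration 2: join on id=4 -> eps (id 4, parent_id=2, depth 2).
Iteration 3: join on id=2 -> ups (id 2, parent_id=1, depth 3).
Iteration 4: join on id=1 -> chi (id 1, parent_id=NULL, depth 4).
Iteration 5: parent_id is NULL; no match; recursion stops.

chi, eps, omega, psi, ups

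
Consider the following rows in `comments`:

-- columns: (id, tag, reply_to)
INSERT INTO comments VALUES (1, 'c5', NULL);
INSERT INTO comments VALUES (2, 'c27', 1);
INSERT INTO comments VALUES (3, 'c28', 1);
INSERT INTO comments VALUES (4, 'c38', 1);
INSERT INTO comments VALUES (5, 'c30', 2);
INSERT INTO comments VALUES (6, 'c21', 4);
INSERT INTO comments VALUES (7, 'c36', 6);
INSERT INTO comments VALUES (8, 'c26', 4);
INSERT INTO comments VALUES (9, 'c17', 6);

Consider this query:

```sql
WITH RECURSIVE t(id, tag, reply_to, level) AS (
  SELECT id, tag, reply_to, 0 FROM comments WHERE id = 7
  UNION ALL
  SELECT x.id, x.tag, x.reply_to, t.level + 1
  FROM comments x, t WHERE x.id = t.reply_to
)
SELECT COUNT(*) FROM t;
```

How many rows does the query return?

Base: id=7 (c36), reply_to=6, level 0.
Iteration 1: join on id=6 -> c21 (id 6, reply_to=4, level 1).
Iteration 2: join on id=4 -> c38 (id 4, reply_to=1, level 2).
Iteration 3: join on id=1 -> c5 (id 1, reply_to=NULL, level 3).
Iteration 4: reply_to is NULL; no match; recursion stops.
Total rows emitted: 4.

4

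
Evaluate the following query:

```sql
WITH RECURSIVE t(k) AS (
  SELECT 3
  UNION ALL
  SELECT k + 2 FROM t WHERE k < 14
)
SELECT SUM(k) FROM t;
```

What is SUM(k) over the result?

Base: k=3.
Iteration 1: 3 < 14 holds -> k = 3 + 2 = 5.
Iteration 2: 5 < 14 holds -> k = 5 + 2 = 7.
Iteration 3: 7 < 14 holds -> k = 7 + 2 = 9.
Iteration 4: 9 < 14 holds -> k = 9 + 2 = 11.
Iteration 5: 11 < 14 holds -> k = 11 + 2 = 13.
Iteration 6: 13 < 14 holds -> k = 13 + 2 = 15.
Iteration 7: 15 < 14 fails; recursion stops.
SUM(k) = 3 + 5 + 7 + 9 + 11 + 13 + 15 = 63.

63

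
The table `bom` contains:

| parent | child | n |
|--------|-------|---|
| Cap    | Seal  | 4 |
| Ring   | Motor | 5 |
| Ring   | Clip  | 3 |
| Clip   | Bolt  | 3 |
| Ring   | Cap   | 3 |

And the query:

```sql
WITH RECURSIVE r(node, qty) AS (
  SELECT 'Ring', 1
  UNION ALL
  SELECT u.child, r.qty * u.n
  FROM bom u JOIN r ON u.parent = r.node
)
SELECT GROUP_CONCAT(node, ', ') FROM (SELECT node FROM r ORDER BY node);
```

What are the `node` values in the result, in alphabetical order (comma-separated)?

Base: (Ring, qty=1).
Iteration 1: components of {Ring} -> Cap = 1*3 = 3, Clip = 1*3 = 3, Motor = 1*5 = 5.
Iteration 2: components of {Cap,Clip,Motor} -> Bolt = 3*3 = 9, Seal = 3*4 = 12.
Iteration 3: no further components; recursion stops.

Bolt, Cap, Clip, Motor, Ring, Seal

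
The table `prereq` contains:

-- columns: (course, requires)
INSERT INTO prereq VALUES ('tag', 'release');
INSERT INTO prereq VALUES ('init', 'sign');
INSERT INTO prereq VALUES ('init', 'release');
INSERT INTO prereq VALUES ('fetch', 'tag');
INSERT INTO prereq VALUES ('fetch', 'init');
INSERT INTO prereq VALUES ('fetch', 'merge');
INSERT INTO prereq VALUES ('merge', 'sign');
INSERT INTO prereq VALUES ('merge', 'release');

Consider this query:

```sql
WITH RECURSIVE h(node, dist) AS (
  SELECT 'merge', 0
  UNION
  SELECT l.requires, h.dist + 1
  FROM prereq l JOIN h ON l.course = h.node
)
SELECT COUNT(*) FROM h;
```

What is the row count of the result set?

Base: (merge, dist=0).
Iteration 1: edges from {merge} -> (release, dist=1), (sign, dist=1).
Iteration 2: no outgoing edges from {release,sign}; recursion stops.
Total rows emitted: 3.

3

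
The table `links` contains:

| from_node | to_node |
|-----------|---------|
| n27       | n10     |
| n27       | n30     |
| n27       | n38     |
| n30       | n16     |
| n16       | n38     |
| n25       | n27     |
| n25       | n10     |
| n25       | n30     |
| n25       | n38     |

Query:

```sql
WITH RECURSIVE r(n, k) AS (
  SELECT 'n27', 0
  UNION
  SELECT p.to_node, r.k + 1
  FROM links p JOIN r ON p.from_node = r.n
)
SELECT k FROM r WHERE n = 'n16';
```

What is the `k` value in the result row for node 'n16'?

2

Base: (n27, k=0).
Iteration 1: edges from {n27} -> (n10, k=1), (n30, k=1), (n38, k=1).
Iteration 2: edges from {n10,n30,n38} -> (n16, k=2).
Iteration 3: edges from {n16} -> (n38, k=3).
Iteration 4: no outgoing edges from {n38}; recursion stops.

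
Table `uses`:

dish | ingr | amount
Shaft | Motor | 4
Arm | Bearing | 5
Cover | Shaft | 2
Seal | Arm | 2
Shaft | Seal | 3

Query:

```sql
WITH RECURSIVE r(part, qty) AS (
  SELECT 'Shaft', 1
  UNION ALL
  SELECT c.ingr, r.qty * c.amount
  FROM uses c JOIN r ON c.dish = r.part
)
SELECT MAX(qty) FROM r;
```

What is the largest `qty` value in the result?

30

Base: (Shaft, qty=1).
Iteration 1: components of {Shaft} -> Motor = 1*4 = 4, Seal = 1*3 = 3.
Iteration 2: components of {Motor,Seal} -> Arm = 3*2 = 6.
Iteration 3: components of {Arm} -> Bearing = 6*5 = 30.
Iteration 4: no further components; recursion stops.
qty values: 1, 3, 4, 6, 30; the maximum is 30.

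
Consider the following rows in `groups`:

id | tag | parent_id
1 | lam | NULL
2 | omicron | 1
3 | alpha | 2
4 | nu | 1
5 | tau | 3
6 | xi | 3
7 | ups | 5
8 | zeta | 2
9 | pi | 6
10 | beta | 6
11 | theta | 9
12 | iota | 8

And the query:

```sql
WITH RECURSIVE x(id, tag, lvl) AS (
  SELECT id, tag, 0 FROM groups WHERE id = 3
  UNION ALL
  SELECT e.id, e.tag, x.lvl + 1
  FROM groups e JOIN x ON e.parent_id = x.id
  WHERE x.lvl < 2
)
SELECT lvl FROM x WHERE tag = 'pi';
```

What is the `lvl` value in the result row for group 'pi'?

Base: id=3 (alpha) at lvl 0.
Iteration 1: rows with parent_id in {3} -> tau (id 5, lvl 1), xi (id 6, lvl 1).
Iteration 2: rows with parent_id in {5,6} -> ups (id 7, lvl 2), pi (id 9, lvl 2), beta (id 10, lvl 2).
Iteration 3: lvl < 2 fails for all current rows; recursion stops.

2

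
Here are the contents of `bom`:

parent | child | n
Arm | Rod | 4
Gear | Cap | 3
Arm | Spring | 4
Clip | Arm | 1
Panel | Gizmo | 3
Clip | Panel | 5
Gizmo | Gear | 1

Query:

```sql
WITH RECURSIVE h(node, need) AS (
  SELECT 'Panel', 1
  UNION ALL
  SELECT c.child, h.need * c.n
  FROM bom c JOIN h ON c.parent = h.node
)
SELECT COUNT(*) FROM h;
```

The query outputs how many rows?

Base: (Panel, need=1).
Iteration 1: components of {Panel} -> Gizmo = 1*3 = 3.
Iteration 2: components of {Gizmo} -> Gear = 3*1 = 3.
Iteration 3: components of {Gear} -> Cap = 3*3 = 9.
Iteration 4: no further components; recursion stops.
Total rows emitted: 4.

4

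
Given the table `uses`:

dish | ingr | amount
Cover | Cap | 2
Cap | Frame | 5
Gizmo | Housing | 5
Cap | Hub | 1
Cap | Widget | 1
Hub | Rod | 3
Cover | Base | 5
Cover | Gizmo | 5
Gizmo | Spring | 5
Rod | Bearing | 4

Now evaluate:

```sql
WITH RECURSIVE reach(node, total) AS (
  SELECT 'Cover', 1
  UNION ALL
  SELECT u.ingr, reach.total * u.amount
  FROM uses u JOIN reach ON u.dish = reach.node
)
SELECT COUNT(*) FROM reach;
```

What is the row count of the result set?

Base: (Cover, total=1).
Iteration 1: components of {Cover} -> Base = 1*5 = 5, Cap = 1*2 = 2, Gizmo = 1*5 = 5.
Iteration 2: components of {Base,Cap,Gizmo} -> Frame = 2*5 = 10, Housing = 5*5 = 25, Hub = 2*1 = 2, Spring = 5*5 = 25, Widget = 2*1 = 2.
Iteration 3: components of {Frame,Housing,Hub,Spring,Widget} -> Rod = 2*3 = 6.
Iteration 4: components of {Rod} -> Bearing = 6*4 = 24.
Iteration 5: no further components; recursion stops.
Total rows emitted: 11.

11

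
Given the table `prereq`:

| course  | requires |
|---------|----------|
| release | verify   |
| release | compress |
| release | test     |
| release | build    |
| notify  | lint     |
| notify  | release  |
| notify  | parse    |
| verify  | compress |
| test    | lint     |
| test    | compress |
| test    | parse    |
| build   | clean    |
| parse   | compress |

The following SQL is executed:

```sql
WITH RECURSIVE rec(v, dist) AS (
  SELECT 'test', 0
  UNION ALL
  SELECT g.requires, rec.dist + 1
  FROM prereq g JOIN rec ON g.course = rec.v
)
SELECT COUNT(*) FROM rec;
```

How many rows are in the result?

Base: (test, dist=0).
Iteration 1: edges from {test} -> (compress, dist=1), (lint, dist=1), (parse, dist=1).
Iteration 2: edges from {compress,lint,parse} -> (compress, dist=2).
Iteration 3: no outgoing edges from {compress}; recursion stops.
Total rows emitted: 5.

5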